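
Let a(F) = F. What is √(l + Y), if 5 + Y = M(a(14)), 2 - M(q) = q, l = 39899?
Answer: 17*√138 ≈ 199.70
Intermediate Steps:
M(q) = 2 - q
Y = -17 (Y = -5 + (2 - 1*14) = -5 + (2 - 14) = -5 - 12 = -17)
√(l + Y) = √(39899 - 17) = √39882 = 17*√138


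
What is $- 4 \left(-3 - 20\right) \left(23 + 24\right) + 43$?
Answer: $4367$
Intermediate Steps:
$- 4 \left(-3 - 20\right) \left(23 + 24\right) + 43 = - 4 \left(\left(-23\right) 47\right) + 43 = \left(-4\right) \left(-1081\right) + 43 = 4324 + 43 = 4367$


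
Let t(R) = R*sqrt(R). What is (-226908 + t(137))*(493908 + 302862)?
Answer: -180793487160 + 109157490*sqrt(137) ≈ -1.7952e+11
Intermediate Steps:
t(R) = R**(3/2)
(-226908 + t(137))*(493908 + 302862) = (-226908 + 137**(3/2))*(493908 + 302862) = (-226908 + 137*sqrt(137))*796770 = -180793487160 + 109157490*sqrt(137)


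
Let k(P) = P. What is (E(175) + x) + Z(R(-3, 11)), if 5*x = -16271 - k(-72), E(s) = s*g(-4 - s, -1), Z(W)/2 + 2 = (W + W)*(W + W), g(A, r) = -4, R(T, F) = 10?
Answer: -15719/5 ≈ -3143.8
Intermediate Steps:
Z(W) = -4 + 8*W**2 (Z(W) = -4 + 2*((W + W)*(W + W)) = -4 + 2*((2*W)*(2*W)) = -4 + 2*(4*W**2) = -4 + 8*W**2)
E(s) = -4*s (E(s) = s*(-4) = -4*s)
x = -16199/5 (x = (-16271 - 1*(-72))/5 = (-16271 + 72)/5 = (1/5)*(-16199) = -16199/5 ≈ -3239.8)
(E(175) + x) + Z(R(-3, 11)) = (-4*175 - 16199/5) + (-4 + 8*10**2) = (-700 - 16199/5) + (-4 + 8*100) = -19699/5 + (-4 + 800) = -19699/5 + 796 = -15719/5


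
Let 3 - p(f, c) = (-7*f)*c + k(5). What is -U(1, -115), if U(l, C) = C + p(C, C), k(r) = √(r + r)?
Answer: -92463 + √10 ≈ -92460.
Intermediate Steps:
k(r) = √2*√r (k(r) = √(2*r) = √2*√r)
p(f, c) = 3 - √10 + 7*c*f (p(f, c) = 3 - ((-7*f)*c + √2*√5) = 3 - (-7*c*f + √10) = 3 - (√10 - 7*c*f) = 3 + (-√10 + 7*c*f) = 3 - √10 + 7*c*f)
U(l, C) = 3 + C - √10 + 7*C² (U(l, C) = C + (3 - √10 + 7*C*C) = C + (3 - √10 + 7*C²) = 3 + C - √10 + 7*C²)
-U(1, -115) = -(3 - 115 - √10 + 7*(-115)²) = -(3 - 115 - √10 + 7*13225) = -(3 - 115 - √10 + 92575) = -(92463 - √10) = -92463 + √10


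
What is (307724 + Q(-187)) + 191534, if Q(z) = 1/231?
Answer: 115328599/231 ≈ 4.9926e+5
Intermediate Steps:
Q(z) = 1/231
(307724 + Q(-187)) + 191534 = (307724 + 1/231) + 191534 = 71084245/231 + 191534 = 115328599/231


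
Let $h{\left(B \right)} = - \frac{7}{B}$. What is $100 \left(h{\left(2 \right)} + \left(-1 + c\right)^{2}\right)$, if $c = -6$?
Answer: $4550$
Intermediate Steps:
$100 \left(h{\left(2 \right)} + \left(-1 + c\right)^{2}\right) = 100 \left(- \frac{7}{2} + \left(-1 - 6\right)^{2}\right) = 100 \left(\left(-7\right) \frac{1}{2} + \left(-7\right)^{2}\right) = 100 \left(- \frac{7}{2} + 49\right) = 100 \cdot \frac{91}{2} = 4550$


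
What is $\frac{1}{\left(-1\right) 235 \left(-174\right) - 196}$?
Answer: $\frac{1}{40694} \approx 2.4574 \cdot 10^{-5}$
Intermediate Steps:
$\frac{1}{\left(-1\right) 235 \left(-174\right) - 196} = \frac{1}{\left(-235\right) \left(-174\right) - 196} = \frac{1}{40890 - 196} = \frac{1}{40694}$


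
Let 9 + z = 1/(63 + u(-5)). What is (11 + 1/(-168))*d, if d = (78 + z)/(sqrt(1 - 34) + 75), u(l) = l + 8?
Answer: 210327125/20911968 - 8413085*I*sqrt(33)/62735904 ≈ 10.058 - 0.77036*I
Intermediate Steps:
u(l) = 8 + l
z = -593/66 (z = -9 + 1/(63 + (8 - 5)) = -9 + 1/(63 + 3) = -9 + 1/66 = -593/66 ≈ -8.9848)
d = 4555/(66*(75 + I*sqrt(33))) (d = (78 - 593/66)/(sqrt(1 - 34) + 75) = 4555/(66*(sqrt(-33) + 75)) = 4555/(66*(I*sqrt(33) + 75)) = 4555/(66*(75 + I*sqrt(33))) ≈ 0.91483 - 0.070071*I)
(11 + 1/(-168))*d = (11 + 1/(-168))*(113875/124476 - 4555*I*sqrt(33)/373428) = (11 - 1/168)*(113875/124476 - 4555*I*sqrt(33)/373428) = 1847*(113875/124476 - 4555*I*sqrt(33)/373428)/168 = 210327125/20911968 - 8413085*I*sqrt(33)/62735904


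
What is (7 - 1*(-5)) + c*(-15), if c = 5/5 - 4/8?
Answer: 9/2 ≈ 4.5000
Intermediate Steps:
c = ½ (c = 5*(⅕) - 4*⅛ = 1 - ½ = ½ ≈ 0.50000)
(7 - 1*(-5)) + c*(-15) = (7 - 1*(-5)) + (½)*(-15) = (7 + 5) - 15/2 = 12 - 15/2 = 9/2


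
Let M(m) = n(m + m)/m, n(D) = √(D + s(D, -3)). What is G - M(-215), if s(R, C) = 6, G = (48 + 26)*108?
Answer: 7992 + 2*I*√106/215 ≈ 7992.0 + 0.095773*I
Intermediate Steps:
G = 7992 (G = 74*108 = 7992)
n(D) = √(6 + D) (n(D) = √(D + 6) = √(6 + D))
M(m) = √(6 + 2*m)/m (M(m) = √(6 + (m + m))/m = √(6 + 2*m)/m)
G - M(-215) = 7992 - √(6 + 2*(-215))/(-215) = 7992 - (-1)*√(6 - 430)/215 = 7992 - (-1)*√(-424)/215 = 7992 - (-1)*2*I*√106/215 = 7992 - (-2)*I*√106/215 = 7992 + 2*I*√106/215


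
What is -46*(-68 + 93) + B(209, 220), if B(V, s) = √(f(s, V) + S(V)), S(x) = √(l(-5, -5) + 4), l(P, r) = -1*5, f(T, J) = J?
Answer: -1150 + √(209 + I) ≈ -1135.5 + 0.034586*I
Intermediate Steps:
l(P, r) = -5
S(x) = I (S(x) = √(-5 + 4) = √(-1) = I)
B(V, s) = √(I + V) (B(V, s) = √(V + I) = √(I + V))
-46*(-68 + 93) + B(209, 220) = -46*(-68 + 93) + √(I + 209) = -46*25 + √(209 + I) = -1150 + √(209 + I)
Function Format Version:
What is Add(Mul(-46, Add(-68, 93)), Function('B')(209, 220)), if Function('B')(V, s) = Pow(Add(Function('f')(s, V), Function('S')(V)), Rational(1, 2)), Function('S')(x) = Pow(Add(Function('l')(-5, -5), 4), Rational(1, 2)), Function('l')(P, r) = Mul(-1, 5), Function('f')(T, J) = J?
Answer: Add(-1150, Pow(Add(209, I), Rational(1, 2))) ≈ Add(-1135.5, Mul(0.034586, I))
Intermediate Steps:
Function('l')(P, r) = -5
Function('S')(x) = I (Function('S')(x) = Pow(Add(-5, 4), Rational(1, 2)) = Pow(-1, Rational(1, 2)) = I)
Function('B')(V, s) = Pow(Add(I, V), Rational(1, 2)) (Function('B')(V, s) = Pow(Add(V, I), Rational(1, 2)) = Pow(Add(I, V), Rational(1, 2)))
Add(Mul(-46, Add(-68, 93)), Function('B')(209, 220)) = Add(Mul(-46, Add(-68, 93)), Pow(Add(I, 209), Rational(1, 2))) = Add(Mul(-46, 25), Pow(Add(209, I), Rational(1, 2))) = Add(-1150, Pow(Add(209, I), Rational(1, 2)))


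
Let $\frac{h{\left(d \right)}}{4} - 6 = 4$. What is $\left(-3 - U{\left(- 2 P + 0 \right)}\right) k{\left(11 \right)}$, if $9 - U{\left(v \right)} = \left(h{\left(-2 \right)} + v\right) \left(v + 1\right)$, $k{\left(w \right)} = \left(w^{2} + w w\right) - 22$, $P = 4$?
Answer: $-51920$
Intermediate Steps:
$h{\left(d \right)} = 40$ ($h{\left(d \right)} = 24 + 4 \cdot 4 = 24 + 16 = 40$)
$k{\left(w \right)} = -22 + 2 w^{2}$ ($k{\left(w \right)} = \left(w^{2} + w^{2}\right) - 22 = 2 w^{2} - 22 = -22 + 2 w^{2}$)
$U{\left(v \right)} = 9 - \left(1 + v\right) \left(40 + v\right)$ ($U{\left(v \right)} = 9 - \left(40 + v\right) \left(v + 1\right) = 9 - \left(40 + v\right) \left(1 + v\right) = 9 - \left(1 + v\right) \left(40 + v\right)$)
$\left(-3 - U{\left(- 2 P + 0 \right)}\right) k{\left(11 \right)} = \left(-3 - \left(-31 - \left(\left(-2\right) 4 + 0\right)^{2} - 41 \left(\left(-2\right) 4 + 0\right)\right)\right) \left(-22 + 2 \cdot 11^{2}\right) = \left(-3 - \left(-31 - \left(-8 + 0\right)^{2} - 41 \left(-8 + 0\right)\right)\right) \left(-22 + 2 \cdot 121\right) = \left(-3 - \left(-31 - \left(-8\right)^{2} - -328\right)\right) \left(-22 + 242\right) = \left(-3 - \left(-31 - 64 + 328\right)\right) 220 = \left(-3 - 233\right) 220 = \left(-236\right) 220 = -51920$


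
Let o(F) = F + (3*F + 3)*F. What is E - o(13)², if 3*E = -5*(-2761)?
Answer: -923638/3 ≈ -3.0788e+5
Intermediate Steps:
o(F) = F + F*(3 + 3*F) (o(F) = F + (3 + 3*F)*F = F + F*(3 + 3*F))
E = 13805/3 (E = (-5*(-2761))/3 = (⅓)*13805 = 13805/3 ≈ 4601.7)
E - o(13)² = 13805/3 - (13*(4 + 3*13))² = 13805/3 - (13*(4 + 39))² = 13805/3 - (13*43)² = 13805/3 - 1*559² = 13805/3 - 1*312481 = 13805/3 - 312481 = -923638/3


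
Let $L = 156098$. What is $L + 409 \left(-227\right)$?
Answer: $63255$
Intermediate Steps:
$L + 409 \left(-227\right) = 156098 + 409 \left(-227\right) = 156098 - 92843 = 63255$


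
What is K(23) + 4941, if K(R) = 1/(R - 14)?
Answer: 44470/9 ≈ 4941.1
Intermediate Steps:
K(R) = 1/(-14 + R)
K(23) + 4941 = 1/(-14 + 23) + 4941 = 1/9 + 4941 = 44470/9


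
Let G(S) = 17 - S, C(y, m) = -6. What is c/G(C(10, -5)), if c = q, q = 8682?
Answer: 8682/23 ≈ 377.48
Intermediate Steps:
c = 8682
c/G(C(10, -5)) = 8682/(17 - 1*(-6)) = 8682/(17 + 6) = 8682/23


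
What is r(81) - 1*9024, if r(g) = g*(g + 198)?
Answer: 13575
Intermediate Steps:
r(g) = g*(198 + g)
r(81) - 1*9024 = 81*(198 + 81) - 1*9024 = 81*279 - 9024 = 22599 - 9024 = 13575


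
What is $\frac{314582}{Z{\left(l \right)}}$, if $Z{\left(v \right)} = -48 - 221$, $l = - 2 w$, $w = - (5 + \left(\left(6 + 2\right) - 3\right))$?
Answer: $- \frac{314582}{269} \approx -1169.4$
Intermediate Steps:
$w = -10$ ($w = - (5 + \left(8 - 3\right)) = - (5 + 5) = \left(-1\right) 10 = -10$)
$l = 20$ ($l = \left(-2\right) \left(-10\right) = 20$)
$Z{\left(v \right)} = -269$
$\frac{314582}{Z{\left(l \right)}} = \frac{314582}{-269} = 314582 \left(- \frac{1}{269}\right) = - \frac{314582}{269}$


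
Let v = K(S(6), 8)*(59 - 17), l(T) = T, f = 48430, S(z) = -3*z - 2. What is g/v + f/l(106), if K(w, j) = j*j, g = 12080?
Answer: 4108135/8904 ≈ 461.38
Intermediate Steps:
S(z) = -2 - 3*z
K(w, j) = j**2
v = 2688 (v = 8**2*(59 - 17) = 64*42 = 2688)
g/v + f/l(106) = 12080/2688 + 48430/106 = 12080*(1/2688) + 48430*(1/106) = 755/168 + 24215/53 = 4108135/8904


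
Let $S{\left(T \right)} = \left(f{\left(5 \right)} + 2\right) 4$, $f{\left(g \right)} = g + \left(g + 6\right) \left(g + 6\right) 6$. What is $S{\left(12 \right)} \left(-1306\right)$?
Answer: $-3829192$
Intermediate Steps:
$f{\left(g \right)} = g + 6 \left(6 + g\right)^{2}$ ($f{\left(g \right)} = g + \left(6 + g\right) \left(6 + g\right) 6 = g + \left(6 + g\right)^{2} \cdot 6 = g + 6 \left(6 + g\right)^{2}$)
$S{\left(T \right)} = 2932$ ($S{\left(T \right)} = \left(\left(5 + 6 \left(6 + 5\right)^{2}\right) + 2\right) 4 = \left(\left(5 + 6 \cdot 11^{2}\right) + 2\right) 4 = \left(\left(5 + 6 \cdot 121\right) + 2\right) 4 = \left(\left(5 + 726\right) + 2\right) 4 = \left(731 + 2\right) 4 = 733 \cdot 4 = 2932$)
$S{\left(12 \right)} \left(-1306\right) = 2932 \left(-1306\right) = -3829192$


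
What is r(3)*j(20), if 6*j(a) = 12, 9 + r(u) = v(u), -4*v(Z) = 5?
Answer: -41/2 ≈ -20.500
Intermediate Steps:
v(Z) = -5/4 (v(Z) = -¼*5 = -5/4)
r(u) = -41/4 (r(u) = -9 - 5/4 = -41/4)
j(a) = 2 (j(a) = (⅙)*12 = 2)
r(3)*j(20) = -41/4*2 = -41/2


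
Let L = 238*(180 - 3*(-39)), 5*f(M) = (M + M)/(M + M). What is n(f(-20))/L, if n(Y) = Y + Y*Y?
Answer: 1/294525 ≈ 3.3953e-6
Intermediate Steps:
f(M) = 1/5 (f(M) = ((M + M)/(M + M))/5 = ((2*M)/((2*M)))/5 = ((2*M)*(1/(2*M)))/5 = (1/5)*1 = 1/5)
n(Y) = Y + Y**2
L = 70686 (L = 238*(180 + 117) = 238*297 = 70686)
n(f(-20))/L = ((1 + 1/5)/5)/70686 = ((1/5)*(6/5))*(1/70686) = (6/25)*(1/70686) = 1/294525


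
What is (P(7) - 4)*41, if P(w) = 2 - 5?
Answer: -287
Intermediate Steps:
P(w) = -3
(P(7) - 4)*41 = (-3 - 4)*41 = -7*41 = -287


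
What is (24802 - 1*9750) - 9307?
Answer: 5745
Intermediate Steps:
(24802 - 1*9750) - 9307 = (24802 - 9750) - 9307 = 15052 - 9307 = 5745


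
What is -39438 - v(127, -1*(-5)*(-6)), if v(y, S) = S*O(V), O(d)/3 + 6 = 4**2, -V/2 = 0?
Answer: -38538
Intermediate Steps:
V = 0 (V = -2*0 = 0)
O(d) = 30 (O(d) = -18 + 3*4**2 = -18 + 3*16 = -18 + 48 = 30)
v(y, S) = 30*S (v(y, S) = S*30 = 30*S)
-39438 - v(127, -1*(-5)*(-6)) = -39438 - 30*-1*(-5)*(-6) = -39438 - 30*5*(-6) = -39438 - 30*(-30) = -39438 - 1*(-900) = -39438 + 900 = -38538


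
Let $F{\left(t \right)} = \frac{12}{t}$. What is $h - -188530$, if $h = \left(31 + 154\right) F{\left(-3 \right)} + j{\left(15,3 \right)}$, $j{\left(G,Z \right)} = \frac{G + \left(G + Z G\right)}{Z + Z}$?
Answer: $\frac{375605}{2} \approx 1.878 \cdot 10^{5}$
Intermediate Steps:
$j{\left(G,Z \right)} = \frac{2 G + G Z}{2 Z}$ ($j{\left(G,Z \right)} = \frac{G + \left(G + G Z\right)}{2 Z} = \left(2 G + G Z\right) \frac{1}{2 Z} = \frac{2 G + G Z}{2 Z}$)
$h = - \frac{1455}{2}$ ($h = \left(31 + 154\right) \frac{12}{-3} + \left(\frac{1}{2} \cdot 15 + \frac{15}{3}\right) = 185 \cdot 12 \left(- \frac{1}{3}\right) + \left(\frac{15}{2} + 15 \cdot \frac{1}{3}\right) = 185 \left(-4\right) + \left(\frac{15}{2} + 5\right) = -740 + \frac{25}{2} = - \frac{1455}{2} \approx -727.5$)
$h - -188530 = - \frac{1455}{2} - -188530 = - \frac{1455}{2} + 188530 = \frac{375605}{2}$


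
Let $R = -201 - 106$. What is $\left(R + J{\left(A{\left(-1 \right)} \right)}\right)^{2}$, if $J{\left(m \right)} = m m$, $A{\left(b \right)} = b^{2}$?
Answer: $93636$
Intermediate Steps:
$R = -307$ ($R = -201 - 106 = -307$)
$J{\left(m \right)} = m^{2}$
$\left(R + J{\left(A{\left(-1 \right)} \right)}\right)^{2} = \left(-307 + \left(\left(-1\right)^{2}\right)^{2}\right)^{2} = \left(-307 + 1^{2}\right)^{2} = \left(-307 + 1\right)^{2} = \left(-306\right)^{2} = 93636$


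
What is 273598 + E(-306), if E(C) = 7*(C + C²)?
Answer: 926908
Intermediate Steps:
E(C) = 7*C + 7*C²
273598 + E(-306) = 273598 + 7*(-306)*(1 - 306) = 273598 + 7*(-306)*(-305) = 273598 + 653310 = 926908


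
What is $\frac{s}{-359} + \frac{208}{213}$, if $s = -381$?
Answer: $\frac{155825}{76467} \approx 2.0378$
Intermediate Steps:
$\frac{s}{-359} + \frac{208}{213} = - \frac{381}{-359} + \frac{208}{213} = \left(-381\right) \left(- \frac{1}{359}\right) + 208 \cdot \frac{1}{213} = \frac{381}{359} + \frac{208}{213} = \frac{155825}{76467}$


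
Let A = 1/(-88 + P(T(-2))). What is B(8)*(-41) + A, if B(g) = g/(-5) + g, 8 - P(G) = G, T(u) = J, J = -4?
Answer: -99717/380 ≈ -262.41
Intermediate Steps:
T(u) = -4
P(G) = 8 - G
A = -1/76 (A = 1/(-88 + (8 - 1*(-4))) = 1/(-88 + (8 + 4)) = 1/(-88 + 12) = 1/(-76) = -1/76 ≈ -0.013158)
B(g) = 4*g/5 (B(g) = g*(-⅕) + g = -g/5 + g = 4*g/5)
B(8)*(-41) + A = ((⅘)*8)*(-41) - 1/76 = (32/5)*(-41) - 1/76 = -1312/5 - 1/76 = -99717/380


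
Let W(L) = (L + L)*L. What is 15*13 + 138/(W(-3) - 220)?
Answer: 19626/101 ≈ 194.32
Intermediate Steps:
W(L) = 2*L² (W(L) = (2*L)*L = 2*L²)
15*13 + 138/(W(-3) - 220) = 15*13 + 138/(2*(-3)² - 220) = 195 + 138/(2*9 - 220) = 195 + 138/(18 - 220) = 195 + 138/(-202) = 195 - 1/202*138 = 195 - 69/101 = 19626/101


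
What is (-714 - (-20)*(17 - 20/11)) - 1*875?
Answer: -14139/11 ≈ -1285.4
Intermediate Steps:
(-714 - (-20)*(17 - 20/11)) - 1*875 = (-714 - (-20)*(17 - 20*1/11)) - 875 = (-714 - (-20)*(17 - 20/11)) - 875 = (-714 - (-20)*167/11) - 875 = (-714 - 1*(-3340/11)) - 875 = (-714 + 3340/11) - 875 = -4514/11 - 875 = -14139/11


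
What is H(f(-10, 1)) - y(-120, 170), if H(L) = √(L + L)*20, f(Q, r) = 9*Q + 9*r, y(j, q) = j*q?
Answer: 20400 + 180*I*√2 ≈ 20400.0 + 254.56*I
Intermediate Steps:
H(L) = 20*√2*√L (H(L) = √(2*L)*20 = (√2*√L)*20 = 20*√2*√L)
H(f(-10, 1)) - y(-120, 170) = 20*√2*√(9*(-10) + 9*1) - (-120)*170 = 20*√2*√(-90 + 9) - 1*(-20400) = 20*√2*√(-81) + 20400 = 20*√2*(9*I) + 20400 = 180*I*√2 + 20400 = 20400 + 180*I*√2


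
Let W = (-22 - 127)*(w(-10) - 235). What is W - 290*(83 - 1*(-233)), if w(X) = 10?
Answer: -58115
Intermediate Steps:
W = 33525 (W = (-22 - 127)*(10 - 235) = -149*(-225) = 33525)
W - 290*(83 - 1*(-233)) = 33525 - 290*(83 - 1*(-233)) = 33525 - 290*(83 + 233) = 33525 - 290*316 = 33525 - 91640 = -58115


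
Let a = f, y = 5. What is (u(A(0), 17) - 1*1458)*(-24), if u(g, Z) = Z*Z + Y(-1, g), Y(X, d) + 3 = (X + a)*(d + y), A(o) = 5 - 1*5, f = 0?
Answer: 28248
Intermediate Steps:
A(o) = 0 (A(o) = 5 - 5 = 0)
a = 0
Y(X, d) = -3 + X*(5 + d) (Y(X, d) = -3 + (X + 0)*(d + 5) = -3 + X*(5 + d))
u(g, Z) = -8 + Z**2 - g (u(g, Z) = Z*Z + (-3 + 5*(-1) - g) = Z**2 + (-3 - 5 - g) = Z**2 + (-8 - g) = -8 + Z**2 - g)
(u(A(0), 17) - 1*1458)*(-24) = ((-8 + 17**2 - 1*0) - 1*1458)*(-24) = ((-8 + 289 + 0) - 1458)*(-24) = (281 - 1458)*(-24) = -1177*(-24) = 28248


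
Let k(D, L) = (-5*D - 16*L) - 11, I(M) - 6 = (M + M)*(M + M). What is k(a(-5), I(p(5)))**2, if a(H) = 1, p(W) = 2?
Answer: 135424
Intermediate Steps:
I(M) = 6 + 4*M**2 (I(M) = 6 + (M + M)*(M + M) = 6 + (2*M)*(2*M) = 6 + 4*M**2)
k(D, L) = -11 - 16*L - 5*D (k(D, L) = (-16*L - 5*D) - 11 = -11 - 16*L - 5*D)
k(a(-5), I(p(5)))**2 = (-11 - 16*(6 + 4*2**2) - 5*1)**2 = (-11 - 16*(6 + 4*4) - 5)**2 = (-11 - 16*(6 + 16) - 5)**2 = (-11 - 16*22 - 5)**2 = (-11 - 352 - 5)**2 = (-368)**2 = 135424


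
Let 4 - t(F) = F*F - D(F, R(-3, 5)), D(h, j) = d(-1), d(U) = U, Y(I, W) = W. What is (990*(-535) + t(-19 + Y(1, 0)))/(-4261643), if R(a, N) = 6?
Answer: 530008/4261643 ≈ 0.12437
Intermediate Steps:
D(h, j) = -1
t(F) = 3 - F² (t(F) = 4 - (F*F - 1*(-1)) = 4 - (F² + 1) = 4 - (1 + F²) = 4 + (-1 - F²) = 3 - F²)
(990*(-535) + t(-19 + Y(1, 0)))/(-4261643) = (990*(-535) + (3 - (-19 + 0)²))/(-4261643) = (-529650 + (3 - 1*(-19)²))*(-1/4261643) = (-529650 + (3 - 1*361))*(-1/4261643) = (-529650 + (3 - 361))*(-1/4261643) = (-529650 - 358)*(-1/4261643) = -530008*(-1/4261643) = 530008/4261643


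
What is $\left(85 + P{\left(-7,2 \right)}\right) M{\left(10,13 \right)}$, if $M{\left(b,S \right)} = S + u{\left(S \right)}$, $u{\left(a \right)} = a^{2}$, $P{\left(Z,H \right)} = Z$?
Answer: $14196$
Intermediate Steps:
$M{\left(b,S \right)} = S + S^{2}$
$\left(85 + P{\left(-7,2 \right)}\right) M{\left(10,13 \right)} = \left(85 - 7\right) 13 \left(1 + 13\right) = 78 \cdot 13 \cdot 14 = 78 \cdot 182 = 14196$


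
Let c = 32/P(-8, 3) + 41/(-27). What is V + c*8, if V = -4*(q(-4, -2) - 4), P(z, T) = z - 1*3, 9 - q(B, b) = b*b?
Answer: -11708/297 ≈ -39.421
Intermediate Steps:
q(B, b) = 9 - b² (q(B, b) = 9 - b*b = 9 - b²)
P(z, T) = -3 + z (P(z, T) = z - 3 = -3 + z)
c = -1315/297 (c = 32/(-3 - 8) + 41/(-27) = 32/(-11) + 41*(-1/27) = 32*(-1/11) - 41/27 = -32/11 - 41/27 = -1315/297 ≈ -4.4276)
V = -4 (V = -4*((9 - 1*(-2)²) - 4) = -4*((9 - 1*4) - 4) = -4*((9 - 4) - 4) = -4*(5 - 4) = -4*1 = -4)
V + c*8 = -4 - 1315/297*8 = -4 - 10520/297 = -11708/297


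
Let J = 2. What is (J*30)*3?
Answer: 180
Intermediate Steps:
(J*30)*3 = (2*30)*3 = 60*3 = 180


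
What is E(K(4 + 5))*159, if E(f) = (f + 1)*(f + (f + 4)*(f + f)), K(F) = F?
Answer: 386370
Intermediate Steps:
E(f) = (1 + f)*(f + 2*f*(4 + f)) (E(f) = (1 + f)*(f + (4 + f)*(2*f)) = (1 + f)*(f + 2*f*(4 + f)))
E(K(4 + 5))*159 = ((4 + 5)*(9 + 2*(4 + 5)² + 11*(4 + 5)))*159 = (9*(9 + 2*9² + 11*9))*159 = (9*(9 + 2*81 + 99))*159 = (9*(9 + 162 + 99))*159 = (9*270)*159 = 2430*159 = 386370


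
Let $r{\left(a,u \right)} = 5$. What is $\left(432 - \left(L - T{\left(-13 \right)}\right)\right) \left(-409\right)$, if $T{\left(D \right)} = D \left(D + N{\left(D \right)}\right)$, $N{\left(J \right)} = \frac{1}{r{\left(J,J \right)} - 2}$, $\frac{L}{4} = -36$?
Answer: $- \frac{908798}{3} \approx -3.0293 \cdot 10^{5}$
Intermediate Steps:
$L = -144$ ($L = 4 \left(-36\right) = -144$)
$N{\left(J \right)} = \frac{1}{3}$ ($N{\left(J \right)} = \frac{1}{5 - 2} = \frac{1}{3}$)
$T{\left(D \right)} = D \left(\frac{1}{3} + D\right)$ ($T{\left(D \right)} = D \left(D + \frac{1}{3}\right) = D \left(\frac{1}{3} + D\right)$)
$\left(432 - \left(L - T{\left(-13 \right)}\right)\right) \left(-409\right) = \left(432 - \left(-144 + 13 \left(\frac{1}{3} - 13\right)\right)\right) \left(-409\right) = \left(432 + \left(\left(-13\right) \left(- \frac{38}{3}\right) + 144\right)\right) \left(-409\right) = \left(432 + \left(\frac{494}{3} + 144\right)\right) \left(-409\right) = \left(432 + \frac{926}{3}\right) \left(-409\right) = \frac{2222}{3} \left(-409\right) = - \frac{908798}{3}$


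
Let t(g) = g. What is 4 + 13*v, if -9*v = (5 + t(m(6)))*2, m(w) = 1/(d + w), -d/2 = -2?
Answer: -161/15 ≈ -10.733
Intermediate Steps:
d = 4 (d = -2*(-2) = 4)
m(w) = 1/(4 + w)
v = -17/15 (v = -(5 + 1/(4 + 6))*2/9 = -(5 + 1/10)*2/9 = -17*2/30 = -1/9*51/5 = -17/15 ≈ -1.1333)
4 + 13*v = 4 + 13*(-17/15) = 4 - 221/15 = -161/15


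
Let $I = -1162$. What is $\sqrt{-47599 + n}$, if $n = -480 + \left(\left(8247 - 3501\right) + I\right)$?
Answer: $i \sqrt{44495} \approx 210.94 i$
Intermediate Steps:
$n = 3104$ ($n = -480 + \left(\left(8247 - 3501\right) - 1162\right) = -480 + \left(4746 - 1162\right) = -480 + 3584 = 3104$)
$\sqrt{-47599 + n} = \sqrt{-47599 + 3104} = \sqrt{-44495} = i \sqrt{44495}$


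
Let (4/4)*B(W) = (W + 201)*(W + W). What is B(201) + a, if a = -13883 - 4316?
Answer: 143405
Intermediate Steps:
B(W) = 2*W*(201 + W) (B(W) = (W + 201)*(W + W) = (201 + W)*(2*W) = 2*W*(201 + W))
a = -18199
B(201) + a = 2*201*(201 + 201) - 18199 = 2*201*402 - 18199 = 161604 - 18199 = 143405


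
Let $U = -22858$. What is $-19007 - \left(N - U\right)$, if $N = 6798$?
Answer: $-48663$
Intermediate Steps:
$-19007 - \left(N - U\right) = -19007 - 29656 = -48663$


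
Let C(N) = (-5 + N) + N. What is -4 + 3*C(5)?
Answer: 11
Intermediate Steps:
C(N) = -5 + 2*N
-4 + 3*C(5) = -4 + 3*(-5 + 2*5) = -4 + 3*(-5 + 10) = -4 + 3*5 = -4 + 15 = 11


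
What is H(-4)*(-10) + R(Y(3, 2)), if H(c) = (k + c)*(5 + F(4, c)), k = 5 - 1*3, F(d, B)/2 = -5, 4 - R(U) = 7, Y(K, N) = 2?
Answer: -103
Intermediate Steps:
R(U) = -3 (R(U) = 4 - 1*7 = 4 - 7 = -3)
F(d, B) = -10 (F(d, B) = 2*(-5) = -10)
k = 2 (k = 5 - 3 = 2)
H(c) = -10 - 5*c (H(c) = (2 + c)*(5 - 10) = (2 + c)*(-5) = -10 - 5*c)
H(-4)*(-10) + R(Y(3, 2)) = (-10 - 5*(-4))*(-10) - 3 = (-10 + 20)*(-10) - 3 = 10*(-10) - 3 = -100 - 3 = -103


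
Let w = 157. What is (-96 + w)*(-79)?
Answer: -4819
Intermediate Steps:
(-96 + w)*(-79) = (-96 + 157)*(-79) = 61*(-79) = -4819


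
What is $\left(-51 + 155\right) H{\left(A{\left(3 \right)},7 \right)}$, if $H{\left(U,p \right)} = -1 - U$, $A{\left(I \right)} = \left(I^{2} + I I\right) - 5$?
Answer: $-1456$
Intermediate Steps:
$A{\left(I \right)} = -5 + 2 I^{2}$ ($A{\left(I \right)} = \left(I^{2} + I^{2}\right) - 5 = 2 I^{2} - 5 = -5 + 2 I^{2}$)
$\left(-51 + 155\right) H{\left(A{\left(3 \right)},7 \right)} = \left(-51 + 155\right) \left(-1 - \left(-5 + 2 \cdot 3^{2}\right)\right) = 104 \left(-1 - \left(-5 + 2 \cdot 9\right)\right) = 104 \left(-1 - \left(-5 + 18\right)\right) = 104 \left(-1 - 13\right) = 104 \left(-14\right) = -1456$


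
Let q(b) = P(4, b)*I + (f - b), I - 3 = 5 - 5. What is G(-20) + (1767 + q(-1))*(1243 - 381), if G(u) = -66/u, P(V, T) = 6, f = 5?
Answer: 15438453/10 ≈ 1.5438e+6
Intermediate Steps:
I = 3 (I = 3 + (5 - 5) = 3 + 0 = 3)
q(b) = 23 - b (q(b) = 6*3 + (5 - b) = 18 + (5 - b) = 23 - b)
G(-20) + (1767 + q(-1))*(1243 - 381) = -66/(-20) + (1767 + (23 - 1*(-1)))*(1243 - 381) = -66*(-1/20) + (1767 + (23 + 1))*862 = 33/10 + (1767 + 24)*862 = 33/10 + 1791*862 = 33/10 + 1543842 = 15438453/10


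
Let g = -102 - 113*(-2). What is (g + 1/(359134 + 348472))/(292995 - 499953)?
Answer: -29247715/48814907516 ≈ -0.00059916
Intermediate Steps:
g = 124 (g = -102 + 226 = 124)
(g + 1/(359134 + 348472))/(292995 - 499953) = (124 + 1/(359134 + 348472))/(292995 - 499953) = (124 + 1/707606)/(-206958) = (124 + 1/707606)*(-1/206958) = (87743145/707606)*(-1/206958) = -29247715/48814907516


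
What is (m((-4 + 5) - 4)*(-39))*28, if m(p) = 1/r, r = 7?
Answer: -156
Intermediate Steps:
m(p) = ⅐ (m(p) = 1/7 = ⅐)
(m((-4 + 5) - 4)*(-39))*28 = ((⅐)*(-39))*28 = -39/7*28 = -156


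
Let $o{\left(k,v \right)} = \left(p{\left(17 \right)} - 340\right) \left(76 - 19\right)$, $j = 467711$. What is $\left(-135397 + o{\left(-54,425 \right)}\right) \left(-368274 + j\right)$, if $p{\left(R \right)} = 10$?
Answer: $-15333881459$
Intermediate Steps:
$o{\left(k,v \right)} = -18810$ ($o{\left(k,v \right)} = \left(10 - 340\right) \left(76 - 19\right) = \left(-330\right) 57 = -18810$)
$\left(-135397 + o{\left(-54,425 \right)}\right) \left(-368274 + j\right) = \left(-135397 - 18810\right) \left(-368274 + 467711\right) = \left(-154207\right) 99437 = -15333881459$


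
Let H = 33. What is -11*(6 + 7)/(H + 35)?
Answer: -143/68 ≈ -2.1029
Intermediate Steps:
-11*(6 + 7)/(H + 35) = -11*(6 + 7)/(33 + 35) = -143/68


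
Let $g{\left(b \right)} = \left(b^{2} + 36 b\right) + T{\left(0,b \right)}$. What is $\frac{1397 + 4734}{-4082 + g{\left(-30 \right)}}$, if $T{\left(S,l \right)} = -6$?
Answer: $- \frac{6131}{4268} \approx -1.4365$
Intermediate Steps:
$g{\left(b \right)} = -6 + b^{2} + 36 b$ ($g{\left(b \right)} = \left(b^{2} + 36 b\right) - 6 = -6 + b^{2} + 36 b$)
$\frac{1397 + 4734}{-4082 + g{\left(-30 \right)}} = \frac{1397 + 4734}{-4082 + \left(-6 + \left(-30\right)^{2} + 36 \left(-30\right)\right)} = \frac{6131}{-4082 - 186} = \frac{6131}{-4268} = 6131 \left(- \frac{1}{4268}\right) = - \frac{6131}{4268}$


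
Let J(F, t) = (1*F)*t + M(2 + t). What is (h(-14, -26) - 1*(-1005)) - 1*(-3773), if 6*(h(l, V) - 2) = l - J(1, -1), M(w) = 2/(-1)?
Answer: 28669/6 ≈ 4778.2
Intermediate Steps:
M(w) = -2 (M(w) = 2*(-1) = -2)
J(F, t) = -2 + F*t (J(F, t) = (1*F)*t - 2 = F*t - 2 = -2 + F*t)
h(l, V) = 5/2 + l/6 (h(l, V) = 2 + (l - (-2 + 1*(-1)))/6 = 2 + (l - (-2 - 1))/6 = 2 + (l - 1*(-3))/6 = 2 + (l + 3)/6 = 2 + (3 + l)/6 = 2 + (1/2 + l/6) = 5/2 + l/6)
(h(-14, -26) - 1*(-1005)) - 1*(-3773) = ((5/2 + (1/6)*(-14)) - 1*(-1005)) - 1*(-3773) = ((5/2 - 7/3) + 1005) + 3773 = (1/6 + 1005) + 3773 = 6031/6 + 3773 = 28669/6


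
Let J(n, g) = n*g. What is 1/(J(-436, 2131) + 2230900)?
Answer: 1/1301784 ≈ 7.6818e-7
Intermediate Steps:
J(n, g) = g*n
1/(J(-436, 2131) + 2230900) = 1/(2131*(-436) + 2230900) = 1/(-929116 + 2230900) = 1/1301784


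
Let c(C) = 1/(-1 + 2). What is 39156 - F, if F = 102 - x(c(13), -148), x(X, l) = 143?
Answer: 39197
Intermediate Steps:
c(C) = 1 (c(C) = 1/1 = 1)
F = -41 (F = 102 - 1*143 = 102 - 143 = -41)
39156 - F = 39156 - 1*(-41) = 39156 + 41 = 39197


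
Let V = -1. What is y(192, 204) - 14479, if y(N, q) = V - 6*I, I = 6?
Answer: -14516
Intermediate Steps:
y(N, q) = -37 (y(N, q) = -1 - 6*6 = -1 - 36 = -37)
y(192, 204) - 14479 = -37 - 14479 = -14516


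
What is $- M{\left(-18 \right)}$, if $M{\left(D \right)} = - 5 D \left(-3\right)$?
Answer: $270$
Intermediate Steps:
$M{\left(D \right)} = 15 D$
$- M{\left(-18 \right)} = - 15 \left(-18\right) = \left(-1\right) \left(-270\right) = 270$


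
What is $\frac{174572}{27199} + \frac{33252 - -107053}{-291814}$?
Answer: $\frac{798752507}{134526254} \approx 5.9375$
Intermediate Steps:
$\frac{174572}{27199} + \frac{33252 - -107053}{-291814} = 174572 \cdot \frac{1}{27199} + \left(33252 + 107053\right) \left(- \frac{1}{291814}\right) = \frac{174572}{27199} + 140305 \left(- \frac{1}{291814}\right) = \frac{174572}{27199} - \frac{140305}{291814} = \frac{798752507}{134526254}$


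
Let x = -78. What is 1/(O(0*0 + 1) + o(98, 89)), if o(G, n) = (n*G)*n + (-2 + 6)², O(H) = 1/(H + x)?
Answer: 77/59773097 ≈ 1.2882e-6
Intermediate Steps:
O(H) = 1/(-78 + H) (O(H) = 1/(H - 78) = 1/(-78 + H))
o(G, n) = 16 + G*n² (o(G, n) = (G*n)*n + 4² = G*n² + 16 = 16 + G*n²)
1/(O(0*0 + 1) + o(98, 89)) = 1/(1/(-78 + (0*0 + 1)) + (16 + 98*89²)) = 1/(1/(-78 + (0 + 1)) + (16 + 98*7921)) = 1/(1/(-78 + 1) + (16 + 776258)) = 1/(1/(-77) + 776274) = 1/(-1/77 + 776274) = 1/(59773097/77) = 77/59773097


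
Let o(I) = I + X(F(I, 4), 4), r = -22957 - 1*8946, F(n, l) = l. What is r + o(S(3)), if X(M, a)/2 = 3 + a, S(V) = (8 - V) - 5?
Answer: -31889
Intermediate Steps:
S(V) = 3 - V
r = -31903 (r = -22957 - 8946 = -31903)
X(M, a) = 6 + 2*a (X(M, a) = 2*(3 + a) = 6 + 2*a)
o(I) = 14 + I (o(I) = I + (6 + 2*4) = I + (6 + 8) = I + 14 = 14 + I)
r + o(S(3)) = -31903 + (14 + (3 - 1*3)) = -31903 + (14 + (3 - 3)) = -31903 + (14 + 0) = -31903 + 14 = -31889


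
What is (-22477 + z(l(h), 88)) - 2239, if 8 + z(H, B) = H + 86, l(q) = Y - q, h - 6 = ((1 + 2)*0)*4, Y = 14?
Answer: -24630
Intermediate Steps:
h = 6 (h = 6 + ((1 + 2)*0)*4 = 6 + (3*0)*4 = 6 + 0*4 = 6 + 0 = 6)
l(q) = 14 - q
z(H, B) = 78 + H (z(H, B) = -8 + (H + 86) = -8 + (86 + H) = 78 + H)
(-22477 + z(l(h), 88)) - 2239 = (-22477 + (78 + (14 - 1*6))) - 2239 = (-22477 + (78 + (14 - 6))) - 2239 = (-22477 + (78 + 8)) - 2239 = (-22477 + 86) - 2239 = -22391 - 2239 = -24630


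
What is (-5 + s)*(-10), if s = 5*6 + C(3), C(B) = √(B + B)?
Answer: -250 - 10*√6 ≈ -274.50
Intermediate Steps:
C(B) = √2*√B (C(B) = √(2*B) = √2*√B)
s = 30 + √6 (s = 5*6 + √2*√3 = 30 + √6 ≈ 32.449)
(-5 + s)*(-10) = (-5 + (30 + √6))*(-10) = (25 + √6)*(-10) = -250 - 10*√6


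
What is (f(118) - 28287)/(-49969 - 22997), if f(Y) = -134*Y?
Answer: 44099/72966 ≈ 0.60438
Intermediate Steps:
(f(118) - 28287)/(-49969 - 22997) = (-134*118 - 28287)/(-49969 - 22997) = (-15812 - 28287)/(-72966) = -44099*(-1/72966) = 44099/72966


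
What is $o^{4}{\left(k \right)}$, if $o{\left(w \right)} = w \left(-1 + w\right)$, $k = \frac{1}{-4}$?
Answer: $\frac{625}{65536} \approx 0.0095367$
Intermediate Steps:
$k = - \frac{1}{4} \approx -0.25$
$o^{4}{\left(k \right)} = \left(- \frac{-1 - \frac{1}{4}}{4}\right)^{4} = \left(\left(- \frac{1}{4}\right) \left(- \frac{5}{4}\right)\right)^{4} = \left(\frac{5}{16}\right)^{4} = \frac{625}{65536}$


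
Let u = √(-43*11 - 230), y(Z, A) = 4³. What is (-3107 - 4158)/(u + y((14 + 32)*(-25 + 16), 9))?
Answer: -464960/4799 + 7265*I*√703/4799 ≈ -96.887 + 40.139*I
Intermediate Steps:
y(Z, A) = 64
u = I*√703 (u = √(-473 - 230) = √(-703) = I*√703 ≈ 26.514*I)
(-3107 - 4158)/(u + y((14 + 32)*(-25 + 16), 9)) = (-3107 - 4158)/(I*√703 + 64) = -7265/(64 + I*√703)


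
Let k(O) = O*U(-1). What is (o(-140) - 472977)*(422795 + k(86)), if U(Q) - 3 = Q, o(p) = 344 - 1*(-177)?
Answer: -199833296952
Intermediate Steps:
o(p) = 521 (o(p) = 344 + 177 = 521)
U(Q) = 3 + Q
k(O) = 2*O (k(O) = O*(3 - 1) = O*2 = 2*O)
(o(-140) - 472977)*(422795 + k(86)) = (521 - 472977)*(422795 + 2*86) = -472456*(422795 + 172) = -472456*422967 = -199833296952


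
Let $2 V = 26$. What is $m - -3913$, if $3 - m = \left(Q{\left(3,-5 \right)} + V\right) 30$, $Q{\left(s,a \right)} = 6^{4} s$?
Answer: $-113114$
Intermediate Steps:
$V = 13$ ($V = \frac{1}{2} \cdot 26 = 13$)
$Q{\left(s,a \right)} = 1296 s$
$m = -117027$ ($m = 3 - \left(1296 \cdot 3 + 13\right) 30 = 3 - \left(3888 + 13\right) 30 = 3 - 3901 \cdot 30 = 3 - 117030 = -117027$)
$m - -3913 = -117027 - -3913 = -117027 + 3913 = -113114$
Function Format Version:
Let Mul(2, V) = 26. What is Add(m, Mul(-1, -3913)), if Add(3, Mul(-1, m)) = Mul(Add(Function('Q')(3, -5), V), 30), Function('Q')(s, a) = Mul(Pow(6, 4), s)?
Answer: -113114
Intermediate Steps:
V = 13 (V = Mul(Rational(1, 2), 26) = 13)
Function('Q')(s, a) = Mul(1296, s)
m = -117027 (m = Add(3, Mul(-1, Mul(Add(Mul(1296, 3), 13), 30))) = Add(3, Mul(-1, Mul(Add(3888, 13), 30))) = Add(3, Mul(-1, Mul(3901, 30))) = Add(3, Mul(-1, 117030)) = Add(3, -117030) = -117027)
Add(m, Mul(-1, -3913)) = Add(-117027, Mul(-1, -3913)) = Add(-117027, 3913) = -113114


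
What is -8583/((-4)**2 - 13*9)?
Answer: 8583/101 ≈ 84.980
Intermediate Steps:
-8583/((-4)**2 - 13*9) = -8583/(16 - 117) = -8583/(-101) = -8583*(-1/101) = 8583/101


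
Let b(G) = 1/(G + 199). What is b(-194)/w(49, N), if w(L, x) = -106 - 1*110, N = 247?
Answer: -1/1080 ≈ -0.00092593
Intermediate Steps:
b(G) = 1/(199 + G)
w(L, x) = -216 (w(L, x) = -106 - 110 = -216)
b(-194)/w(49, N) = 1/((199 - 194)*(-216)) = -1/216/5 = (1/5)*(-1/216) = -1/1080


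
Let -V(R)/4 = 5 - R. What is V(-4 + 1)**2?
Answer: 1024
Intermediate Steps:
V(R) = -20 + 4*R (V(R) = -4*(5 - R) = -20 + 4*R)
V(-4 + 1)**2 = (-20 + 4*(-4 + 1))**2 = (-20 + 4*(-3))**2 = (-20 - 12)**2 = (-32)**2 = 1024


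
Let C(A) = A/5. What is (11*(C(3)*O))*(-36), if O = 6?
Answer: -7128/5 ≈ -1425.6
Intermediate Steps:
C(A) = A/5 (C(A) = A*(⅕) = A/5)
(11*(C(3)*O))*(-36) = (11*(((⅕)*3)*6))*(-36) = (11*((⅗)*6))*(-36) = (11*(18/5))*(-36) = (198/5)*(-36) = -7128/5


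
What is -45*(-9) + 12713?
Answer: 13118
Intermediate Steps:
-45*(-9) + 12713 = 405 + 12713 = 13118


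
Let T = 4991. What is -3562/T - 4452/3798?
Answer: -5958068/3159303 ≈ -1.8859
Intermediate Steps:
-3562/T - 4452/3798 = -3562/4991 - 4452/3798 = -3562*1/4991 - 4452*1/3798 = -3562/4991 - 742/633 = -5958068/3159303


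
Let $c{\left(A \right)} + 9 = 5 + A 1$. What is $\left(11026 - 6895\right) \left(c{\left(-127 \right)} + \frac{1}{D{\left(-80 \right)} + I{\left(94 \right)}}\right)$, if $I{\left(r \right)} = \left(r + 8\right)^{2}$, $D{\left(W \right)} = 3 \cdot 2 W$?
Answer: $- \frac{1790159211}{3308} \approx -5.4116 \cdot 10^{5}$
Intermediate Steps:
$D{\left(W \right)} = 6 W$
$I{\left(r \right)} = \left(8 + r\right)^{2}$
$c{\left(A \right)} = -4 + A$ ($c{\left(A \right)} = -9 + \left(5 + A 1\right) = -9 + \left(5 + A\right) = -4 + A$)
$\left(11026 - 6895\right) \left(c{\left(-127 \right)} + \frac{1}{D{\left(-80 \right)} + I{\left(94 \right)}}\right) = \left(11026 - 6895\right) \left(\left(-4 - 127\right) + \frac{1}{6 \left(-80\right) + \left(8 + 94\right)^{2}}\right) = 4131 \left(-131 + \frac{1}{-480 + 102^{2}}\right) = 4131 \left(-131 + \frac{1}{-480 + 10404}\right) = 4131 \left(-131 + \frac{1}{9924}\right) = 4131 \left(- \frac{1300043}{9924}\right) = - \frac{1790159211}{3308}$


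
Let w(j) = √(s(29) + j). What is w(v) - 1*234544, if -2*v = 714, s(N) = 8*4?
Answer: -234544 + 5*I*√13 ≈ -2.3454e+5 + 18.028*I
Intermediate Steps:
s(N) = 32
v = -357 (v = -½*714 = -357)
w(j) = √(32 + j)
w(v) - 1*234544 = √(32 - 357) - 1*234544 = √(-325) - 234544 = 5*I*√13 - 234544 = -234544 + 5*I*√13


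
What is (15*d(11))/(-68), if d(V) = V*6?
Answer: -495/34 ≈ -14.559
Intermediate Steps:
d(V) = 6*V
(15*d(11))/(-68) = (15*(6*11))/(-68) = (15*66)*(-1/68) = 990*(-1/68) = -495/34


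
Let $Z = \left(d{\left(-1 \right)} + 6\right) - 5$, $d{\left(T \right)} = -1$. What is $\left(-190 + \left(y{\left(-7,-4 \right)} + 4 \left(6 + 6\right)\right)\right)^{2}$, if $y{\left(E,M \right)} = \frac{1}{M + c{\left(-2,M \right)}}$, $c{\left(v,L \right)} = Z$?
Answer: $\frac{323761}{16} \approx 20235.0$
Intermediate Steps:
$Z = 0$ ($Z = \left(-1 + 6\right) - 5 = 5 - 5 = 0$)
$c{\left(v,L \right)} = 0$
$y{\left(E,M \right)} = \frac{1}{M}$ ($y{\left(E,M \right)} = \frac{1}{M + 0} = \frac{1}{M}$)
$\left(-190 + \left(y{\left(-7,-4 \right)} + 4 \left(6 + 6\right)\right)\right)^{2} = \left(-190 + \left(\frac{1}{-4} + 4 \left(6 + 6\right)\right)\right)^{2} = \left(-190 + \left(- \frac{1}{4} + 4 \cdot 12\right)\right)^{2} = \left(-190 + \left(- \frac{1}{4} + 48\right)\right)^{2} = \left(-190 + \frac{191}{4}\right)^{2} = \left(- \frac{569}{4}\right)^{2} = \frac{323761}{16}$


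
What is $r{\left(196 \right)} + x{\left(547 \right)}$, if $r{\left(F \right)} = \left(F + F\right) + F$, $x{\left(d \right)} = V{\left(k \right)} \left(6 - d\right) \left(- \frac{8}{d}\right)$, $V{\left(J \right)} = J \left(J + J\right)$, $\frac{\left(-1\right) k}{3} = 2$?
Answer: $\frac{633252}{547} \approx 1157.7$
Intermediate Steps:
$k = -6$ ($k = \left(-3\right) 2 = -6$)
$V{\left(J \right)} = 2 J^{2}$ ($V{\left(J \right)} = J 2 J = 2 J^{2}$)
$x{\left(d \right)} = - \frac{8 \left(432 - 72 d\right)}{d}$ ($x{\left(d \right)} = 2 \left(-6\right)^{2} \left(6 - d\right) \left(- \frac{8}{d}\right) = 2 \cdot 36 \left(6 - d\right) \left(- \frac{8}{d}\right) = 72 \left(6 - d\right) \left(- \frac{8}{d}\right) = \left(432 - 72 d\right) \left(- \frac{8}{d}\right) = - \frac{8 \left(432 - 72 d\right)}{d}$)
$r{\left(F \right)} = 3 F$ ($r{\left(F \right)} = 2 F + F = 3 F$)
$r{\left(196 \right)} + x{\left(547 \right)} = 3 \cdot 196 + \left(576 - \frac{3456}{547}\right) = 588 + \left(576 - \frac{3456}{547}\right) = 588 + \frac{311616}{547} = \frac{633252}{547}$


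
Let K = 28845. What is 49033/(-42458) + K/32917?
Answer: -389318251/1397589986 ≈ -0.27856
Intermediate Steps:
49033/(-42458) + K/32917 = 49033/(-42458) + 28845/32917 = 49033*(-1/42458) + 28845*(1/32917) = -49033/42458 + 28845/32917 = -389318251/1397589986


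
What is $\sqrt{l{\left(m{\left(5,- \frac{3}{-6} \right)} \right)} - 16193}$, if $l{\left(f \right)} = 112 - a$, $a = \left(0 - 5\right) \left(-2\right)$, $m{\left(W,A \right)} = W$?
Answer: $i \sqrt{16091} \approx 126.85 i$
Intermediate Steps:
$a = 10$ ($a = \left(-5\right) \left(-2\right) = 10$)
$l{\left(f \right)} = 102$ ($l{\left(f \right)} = 112 - 10 = 102$)
$\sqrt{l{\left(m{\left(5,- \frac{3}{-6} \right)} \right)} - 16193} = \sqrt{102 - 16193} = \sqrt{-16091} = i \sqrt{16091}$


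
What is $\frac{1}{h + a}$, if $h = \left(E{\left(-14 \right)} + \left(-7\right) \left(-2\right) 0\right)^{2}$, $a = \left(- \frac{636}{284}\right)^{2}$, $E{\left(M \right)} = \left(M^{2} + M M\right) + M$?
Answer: $\frac{5041}{720303525} \approx 6.9984 \cdot 10^{-6}$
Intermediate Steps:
$E{\left(M \right)} = M + 2 M^{2}$ ($E{\left(M \right)} = \left(M^{2} + M^{2}\right) + M = 2 M^{2} + M = M + 2 M^{2}$)
$a = \frac{25281}{5041}$ ($a = \left(\left(-636\right) \frac{1}{284}\right)^{2} = \left(- \frac{159}{71}\right)^{2} = \frac{25281}{5041} \approx 5.0151$)
$h = 142884$ ($h = \left(- 14 \left(1 + 2 \left(-14\right)\right) + \left(-7\right) \left(-2\right) 0\right)^{2} = \left(- 14 \left(1 - 28\right) + 14 \cdot 0\right)^{2} = \left(\left(-14\right) \left(-27\right) + 0\right)^{2} = \left(378 + 0\right)^{2} = 378^{2} = 142884$)
$\frac{1}{h + a} = \frac{1}{142884 + \frac{25281}{5041}} = \frac{1}{\frac{720303525}{5041}} = \frac{5041}{720303525}$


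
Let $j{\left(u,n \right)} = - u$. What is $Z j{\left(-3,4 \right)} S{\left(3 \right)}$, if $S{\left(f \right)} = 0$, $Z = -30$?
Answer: $0$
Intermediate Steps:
$Z j{\left(-3,4 \right)} S{\left(3 \right)} = - 30 \left(\left(-1\right) \left(-3\right)\right) 0 = \left(-30\right) 3 \cdot 0 = \left(-90\right) 0 = 0$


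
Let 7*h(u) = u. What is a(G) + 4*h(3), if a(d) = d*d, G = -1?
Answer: 19/7 ≈ 2.7143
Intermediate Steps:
h(u) = u/7
a(d) = d²
a(G) + 4*h(3) = (-1)² + 4*((⅐)*3) = 1 + 4*(3/7) = 1 + 12/7 = 19/7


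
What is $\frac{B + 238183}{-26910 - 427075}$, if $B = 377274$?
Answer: $- \frac{615457}{453985} \approx -1.3557$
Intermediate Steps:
$\frac{B + 238183}{-26910 - 427075} = \frac{377274 + 238183}{-26910 - 427075} = \frac{615457}{-453985} = 615457 \left(- \frac{1}{453985}\right) = - \frac{615457}{453985}$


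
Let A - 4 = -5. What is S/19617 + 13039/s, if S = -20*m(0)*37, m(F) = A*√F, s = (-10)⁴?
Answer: 13039/10000 ≈ 1.3039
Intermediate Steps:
A = -1 (A = 4 - 5 = -1)
s = 10000
m(F) = -√F
S = 0 (S = -(-20)*√0*37 = -(-20)*0*37 = -20*0*37 = 0*37 = 0)
S/19617 + 13039/s = 0/19617 + 13039/10000 = 0*(1/19617) + 13039*(1/10000) = 0 + 13039/10000 = 13039/10000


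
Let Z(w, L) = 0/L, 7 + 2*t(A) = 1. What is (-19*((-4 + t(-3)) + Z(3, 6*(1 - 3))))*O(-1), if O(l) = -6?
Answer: -798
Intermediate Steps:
t(A) = -3 (t(A) = -7/2 + (1/2)*1 = -7/2 + 1/2 = -3)
Z(w, L) = 0
(-19*((-4 + t(-3)) + Z(3, 6*(1 - 3))))*O(-1) = -19*((-4 - 3) + 0)*(-6) = -19*(-7 + 0)*(-6) = -19*(-7)*(-6) = 133*(-6) = -798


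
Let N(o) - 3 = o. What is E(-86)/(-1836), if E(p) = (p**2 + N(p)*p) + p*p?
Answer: -215/18 ≈ -11.944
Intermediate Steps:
N(o) = 3 + o
E(p) = 2*p**2 + p*(3 + p) (E(p) = (p**2 + (3 + p)*p) + p*p = (p**2 + p*(3 + p)) + p**2 = 2*p**2 + p*(3 + p))
E(-86)/(-1836) = (3*(-86)*(1 - 86))/(-1836) = (3*(-86)*(-85))*(-1/1836) = 21930*(-1/1836) = -215/18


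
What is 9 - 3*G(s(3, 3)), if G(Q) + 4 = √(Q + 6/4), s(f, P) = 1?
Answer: 21 - 3*√10/2 ≈ 16.257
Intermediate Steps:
G(Q) = -4 + √(3/2 + Q) (G(Q) = -4 + √(Q + 6/4) = -4 + √(Q + 6*(¼)) = -4 + √(Q + 3/2) = -4 + √(3/2 + Q))
9 - 3*G(s(3, 3)) = 9 - 3*(-4 + √(6 + 4*1)/2) = 9 - 3*(-4 + √(6 + 4)/2) = 9 - 3*(-4 + √10/2) = 9 + (12 - 3*√10/2) = 21 - 3*√10/2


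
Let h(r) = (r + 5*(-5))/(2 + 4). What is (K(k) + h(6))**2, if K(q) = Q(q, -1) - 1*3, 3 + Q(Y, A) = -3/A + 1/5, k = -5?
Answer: 32041/900 ≈ 35.601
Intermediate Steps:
h(r) = -25/6 + r/6 (h(r) = (r - 25)/6 = (-25 + r)*(1/6) = -25/6 + r/6)
Q(Y, A) = -14/5 - 3/A (Q(Y, A) = -3 + (-3/A + 1/5) = -3 + (1/5 - 3/A) = -14/5 - 3/A)
K(q) = -14/5 (K(q) = (-14/5 - 3/(-1)) - 1*3 = (-14/5 - 3*(-1)) - 3 = (-14/5 + 3) - 3 = 1/5 - 3 = -14/5)
(K(k) + h(6))**2 = (-14/5 + (-25/6 + (1/6)*6))**2 = (-14/5 + (-25/6 + 1))**2 = (-14/5 - 19/6)**2 = (-179/30)**2 = 32041/900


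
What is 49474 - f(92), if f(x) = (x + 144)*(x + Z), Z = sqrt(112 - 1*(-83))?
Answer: 27762 - 236*sqrt(195) ≈ 24466.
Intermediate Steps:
Z = sqrt(195) (Z = sqrt(112 + 83) = sqrt(195) ≈ 13.964)
f(x) = (144 + x)*(x + sqrt(195)) (f(x) = (x + 144)*(x + sqrt(195)) = (144 + x)*(x + sqrt(195)))
49474 - f(92) = 49474 - (92**2 + 144*92 + 144*sqrt(195) + 92*sqrt(195)) = 49474 - (8464 + 13248 + 144*sqrt(195) + 92*sqrt(195)) = 49474 - (21712 + 236*sqrt(195)) = 49474 + (-21712 - 236*sqrt(195)) = 27762 - 236*sqrt(195)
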